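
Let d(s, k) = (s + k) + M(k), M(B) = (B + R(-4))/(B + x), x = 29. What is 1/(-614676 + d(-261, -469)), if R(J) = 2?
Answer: -440/270778173 ≈ -1.6249e-6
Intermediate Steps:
M(B) = (2 + B)/(29 + B) (M(B) = (B + 2)/(B + 29) = (2 + B)/(29 + B))
d(s, k) = k + s + (2 + k)/(29 + k) (d(s, k) = (s + k) + (2 + k)/(29 + k) = (k + s) + (2 + k)/(29 + k) = k + s + (2 + k)/(29 + k))
1/(-614676 + d(-261, -469)) = 1/(-614676 + (2 - 469 + (29 - 469)*(-469 - 261))/(29 - 469)) = 1/(-614676 + (2 - 469 - 440*(-730))/(-440)) = 1/(-614676 - (2 - 469 + 321200)/440) = 1/(-614676 - 1/440*320733) = 1/(-614676 - 320733/440) = 1/(-270778173/440) = -440/270778173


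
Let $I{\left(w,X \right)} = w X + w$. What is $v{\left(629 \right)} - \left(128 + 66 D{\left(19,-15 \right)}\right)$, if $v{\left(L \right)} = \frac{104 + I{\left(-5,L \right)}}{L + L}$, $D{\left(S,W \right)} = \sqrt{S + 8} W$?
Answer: $- \frac{82035}{629} + 2970 \sqrt{3} \approx 5013.8$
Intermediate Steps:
$I{\left(w,X \right)} = w + X w$ ($I{\left(w,X \right)} = X w + w = w + X w$)
$D{\left(S,W \right)} = W \sqrt{8 + S}$ ($D{\left(S,W \right)} = \sqrt{8 + S} W = W \sqrt{8 + S}$)
$v{\left(L \right)} = \frac{99 - 5 L}{2 L}$ ($v{\left(L \right)} = \frac{104 - 5 \left(1 + L\right)}{L + L} = \frac{104 - \left(5 + 5 L\right)}{2 L} = \left(99 - 5 L\right) \frac{1}{2 L} = \frac{99 - 5 L}{2 L}$)
$v{\left(629 \right)} - \left(128 + 66 D{\left(19,-15 \right)}\right) = \frac{99 - 3145}{2 \cdot 629} - \left(128 + 66 \left(- 15 \sqrt{8 + 19}\right)\right) = \frac{1}{2} \cdot \frac{1}{629} \left(99 - 3145\right) - \left(128 + 66 \left(- 15 \sqrt{27}\right)\right) = \frac{1}{2} \cdot \frac{1}{629} \left(-3046\right) - \left(128 + 66 \left(- 15 \cdot 3 \sqrt{3}\right)\right) = - \frac{1523}{629} - \left(128 + 66 \left(- 45 \sqrt{3}\right)\right) = - \frac{1523}{629} - \left(128 - 2970 \sqrt{3}\right) = - \frac{82035}{629} + 2970 \sqrt{3}$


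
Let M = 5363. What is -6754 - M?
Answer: -12117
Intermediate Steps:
-6754 - M = -6754 - 1*5363 = -6754 - 5363 = -12117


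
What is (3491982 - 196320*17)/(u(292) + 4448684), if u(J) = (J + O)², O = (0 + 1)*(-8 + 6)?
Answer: 25757/755464 ≈ 0.034094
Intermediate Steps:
O = -2 (O = 1*(-2) = -2)
u(J) = (-2 + J)² (u(J) = (J - 2)² = (-2 + J)²)
(3491982 - 196320*17)/(u(292) + 4448684) = (3491982 - 196320*17)/((-2 + 292)² + 4448684) = (3491982 - 3337440)/(290² + 4448684) = 154542/(84100 + 4448684) = 154542/4532784 = 154542*(1/4532784) = 25757/755464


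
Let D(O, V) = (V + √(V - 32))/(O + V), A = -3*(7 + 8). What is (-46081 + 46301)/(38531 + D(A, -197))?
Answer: 49644697476/8695001144083 + 5324*I*√229/8695001144083 ≈ 0.0057096 + 9.2659e-9*I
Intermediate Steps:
A = -45 (A = -3*15 = -45)
D(O, V) = (V + √(-32 + V))/(O + V)
(-46081 + 46301)/(38531 + D(A, -197)) = (-46081 + 46301)/(38531 + (-197 + √(-32 - 197))/(-45 - 197)) = 220/(38531 + (-197 + √(-229))/(-242)) = 220/(38531 - (-197 + I*√229)/242) = 220/(38531 + (197/242 - I*√229/242)) = 220/(9324699/242 - I*√229/242)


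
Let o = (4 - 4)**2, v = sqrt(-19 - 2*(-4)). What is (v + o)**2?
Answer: -11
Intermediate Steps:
v = I*sqrt(11) (v = sqrt(-19 + 8) = sqrt(-11) = I*sqrt(11) ≈ 3.3166*I)
o = 0 (o = 0**2 = 0)
(v + o)**2 = (I*sqrt(11) + 0)**2 = (I*sqrt(11))**2 = -11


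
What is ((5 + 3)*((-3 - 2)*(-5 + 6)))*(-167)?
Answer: 6680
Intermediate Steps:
((5 + 3)*((-3 - 2)*(-5 + 6)))*(-167) = (8*(-5*1))*(-167) = (8*(-5))*(-167) = -40*(-167) = 6680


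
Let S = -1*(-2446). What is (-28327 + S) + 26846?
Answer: 965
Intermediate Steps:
S = 2446
(-28327 + S) + 26846 = (-28327 + 2446) + 26846 = -25881 + 26846 = 965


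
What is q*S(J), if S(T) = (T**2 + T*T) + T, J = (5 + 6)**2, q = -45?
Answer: -1323135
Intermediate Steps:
J = 121 (J = 11**2 = 121)
S(T) = T + 2*T**2 (S(T) = (T**2 + T**2) + T = 2*T**2 + T = T + 2*T**2)
q*S(J) = -5445*(1 + 2*121) = -5445*(1 + 242) = -5445*243 = -45*29403 = -1323135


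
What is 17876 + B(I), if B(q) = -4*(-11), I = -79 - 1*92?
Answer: 17920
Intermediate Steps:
I = -171 (I = -79 - 92 = -171)
B(q) = 44
17876 + B(I) = 17876 + 44 = 17920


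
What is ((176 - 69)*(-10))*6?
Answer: -6420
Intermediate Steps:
((176 - 69)*(-10))*6 = (107*(-10))*6 = -1070*6 = -6420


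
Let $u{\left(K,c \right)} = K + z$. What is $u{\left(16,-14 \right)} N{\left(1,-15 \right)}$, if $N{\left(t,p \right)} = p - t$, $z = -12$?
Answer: $-64$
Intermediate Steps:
$u{\left(K,c \right)} = -12 + K$ ($u{\left(K,c \right)} = K - 12 = -12 + K$)
$u{\left(16,-14 \right)} N{\left(1,-15 \right)} = \left(-12 + 16\right) \left(-15 - 1\right) = 4 \left(-15 - 1\right) = 4 \left(-16\right) = -64$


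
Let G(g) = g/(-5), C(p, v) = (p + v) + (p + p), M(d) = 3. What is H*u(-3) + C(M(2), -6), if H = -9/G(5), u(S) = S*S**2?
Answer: -240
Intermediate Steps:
C(p, v) = v + 3*p (C(p, v) = (p + v) + 2*p = v + 3*p)
G(g) = -g/5 (G(g) = g*(-1/5) = -g/5)
u(S) = S**3
H = 9 (H = -9/((-1/5*5)) = -9/(-1) = -9*(-1) = 9)
H*u(-3) + C(M(2), -6) = 9*(-3)**3 + (-6 + 3*3) = 9*(-27) + (-6 + 9) = -243 + 3 = -240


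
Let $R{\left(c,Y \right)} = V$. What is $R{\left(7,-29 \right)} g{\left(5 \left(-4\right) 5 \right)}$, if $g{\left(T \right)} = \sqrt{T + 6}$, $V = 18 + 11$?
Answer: $29 i \sqrt{94} \approx 281.17 i$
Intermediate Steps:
$V = 29$
$R{\left(c,Y \right)} = 29$
$g{\left(T \right)} = \sqrt{6 + T}$
$R{\left(7,-29 \right)} g{\left(5 \left(-4\right) 5 \right)} = 29 \sqrt{6 + 5 \left(-4\right) 5} = 29 \sqrt{6 - 100} = 29 \sqrt{-94} = 29 i \sqrt{94}$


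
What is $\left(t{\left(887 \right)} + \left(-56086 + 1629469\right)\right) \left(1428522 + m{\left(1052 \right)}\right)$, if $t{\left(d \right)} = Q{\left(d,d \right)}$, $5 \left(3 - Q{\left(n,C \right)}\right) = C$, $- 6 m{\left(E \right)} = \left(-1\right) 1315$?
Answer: $\frac{67431236717221}{30} \approx 2.2477 \cdot 10^{12}$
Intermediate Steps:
$m{\left(E \right)} = \frac{1315}{6}$ ($m{\left(E \right)} = - \frac{\left(-1\right) 1315}{6} = \left(- \frac{1}{6}\right) \left(-1315\right) = \frac{1315}{6}$)
$Q{\left(n,C \right)} = 3 - \frac{C}{5}$
$t{\left(d \right)} = 3 - \frac{d}{5}$
$\left(t{\left(887 \right)} + \left(-56086 + 1629469\right)\right) \left(1428522 + m{\left(1052 \right)}\right) = \left(\left(3 - \frac{887}{5}\right) + \left(-56086 + 1629469\right)\right) \left(1428522 + \frac{1315}{6}\right) = \left(\left(3 - \frac{887}{5}\right) + 1573383\right) \frac{8572447}{6} = \left(- \frac{872}{5} + 1573383\right) \frac{8572447}{6} = \frac{7866043}{5} \cdot \frac{8572447}{6} = \frac{67431236717221}{30}$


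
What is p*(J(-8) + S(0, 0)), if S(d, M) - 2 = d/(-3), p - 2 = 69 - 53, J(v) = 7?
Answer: 162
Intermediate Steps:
p = 18 (p = 2 + (69 - 53) = 2 + 16 = 18)
S(d, M) = 2 - d/3 (S(d, M) = 2 + d/(-3) = 2 + d*(-1/3) = 2 - d/3)
p*(J(-8) + S(0, 0)) = 18*(7 + (2 - 1/3*0)) = 18*(7 + (2 + 0)) = 18*(7 + 2) = 18*9 = 162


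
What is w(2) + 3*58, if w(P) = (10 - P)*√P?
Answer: 174 + 8*√2 ≈ 185.31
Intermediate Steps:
w(P) = √P*(10 - P)
w(2) + 3*58 = √2*(10 - 1*2) + 3*58 = √2*(10 - 2) + 174 = √2*8 + 174 = 8*√2 + 174 = 174 + 8*√2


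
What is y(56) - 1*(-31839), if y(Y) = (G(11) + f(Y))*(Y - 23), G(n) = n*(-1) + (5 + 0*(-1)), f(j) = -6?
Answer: 31443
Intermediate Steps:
G(n) = 5 - n (G(n) = -n + (5 + 0) = -n + 5 = 5 - n)
y(Y) = 276 - 12*Y (y(Y) = ((5 - 1*11) - 6)*(Y - 23) = ((5 - 11) - 6)*(-23 + Y) = (-6 - 6)*(-23 + Y) = -12*(-23 + Y) = 276 - 12*Y)
y(56) - 1*(-31839) = (276 - 12*56) - 1*(-31839) = (276 - 672) + 31839 = -396 + 31839 = 31443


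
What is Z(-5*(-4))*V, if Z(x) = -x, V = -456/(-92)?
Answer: -2280/23 ≈ -99.130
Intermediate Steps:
V = 114/23 (V = -456*(-1/92) = 114/23 ≈ 4.9565)
Z(-5*(-4))*V = -(-5)*(-4)*(114/23) = -1*20*(114/23) = -20*114/23 = -2280/23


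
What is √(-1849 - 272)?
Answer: I*√2121 ≈ 46.054*I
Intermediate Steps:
√(-1849 - 272) = √(-2121) = I*√2121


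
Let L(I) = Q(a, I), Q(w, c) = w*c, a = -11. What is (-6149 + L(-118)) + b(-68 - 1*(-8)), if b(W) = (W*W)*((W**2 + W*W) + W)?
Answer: 25699149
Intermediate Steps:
b(W) = W**2*(W + 2*W**2) (b(W) = W**2*((W**2 + W**2) + W) = W**2*(2*W**2 + W) = W**2*(W + 2*W**2))
Q(w, c) = c*w
L(I) = -11*I (L(I) = I*(-11) = -11*I)
(-6149 + L(-118)) + b(-68 - 1*(-8)) = (-6149 - 11*(-118)) + (-68 - 1*(-8))**3*(1 + 2*(-68 - 1*(-8))) = (-6149 + 1298) + (-68 + 8)**3*(1 + 2*(-68 + 8)) = -4851 + (-60)**3*(1 + 2*(-60)) = -4851 - 216000*(1 - 120) = -4851 - 216000*(-119) = -4851 + 25704000 = 25699149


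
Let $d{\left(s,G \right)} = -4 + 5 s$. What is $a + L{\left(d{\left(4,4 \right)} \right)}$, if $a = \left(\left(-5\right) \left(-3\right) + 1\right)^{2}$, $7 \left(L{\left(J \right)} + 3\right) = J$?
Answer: $\frac{1787}{7} \approx 255.29$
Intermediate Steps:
$L{\left(J \right)} = -3 + \frac{J}{7}$
$a = 256$ ($a = \left(15 + 1\right)^{2} = 16^{2} = 256$)
$a + L{\left(d{\left(4,4 \right)} \right)} = 256 - \left(3 - \frac{-4 + 5 \cdot 4}{7}\right) = 256 - \left(3 - \frac{-4 + 20}{7}\right) = 256 + \left(-3 + \frac{1}{7} \cdot 16\right) = 256 + \left(-3 + \frac{16}{7}\right) = 256 - \frac{5}{7} = \frac{1787}{7}$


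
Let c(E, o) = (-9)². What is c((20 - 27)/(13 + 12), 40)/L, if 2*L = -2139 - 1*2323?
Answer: -81/2231 ≈ -0.036307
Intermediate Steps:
L = -2231 (L = (-2139 - 1*2323)/2 = (-2139 - 2323)/2 = (½)*(-4462) = -2231)
c(E, o) = 81
c((20 - 27)/(13 + 12), 40)/L = 81/(-2231) = 81*(-1/2231) = -81/2231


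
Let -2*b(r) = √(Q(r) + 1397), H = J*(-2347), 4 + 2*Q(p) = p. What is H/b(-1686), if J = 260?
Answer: 305110*√138/69 ≈ 51945.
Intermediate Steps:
Q(p) = -2 + p/2
H = -610220 (H = 260*(-2347) = -610220)
b(r) = -√(1395 + r/2)/2 (b(r) = -√((-2 + r/2) + 1397)/2 = -√(1395 + r/2)/2)
H/b(-1686) = -610220*(-4/√(5580 + 2*(-1686))) = -610220*(-4/√(5580 - 3372)) = -610220*(-√138/138) = -(-305110)*√138/69 = 305110*√138/69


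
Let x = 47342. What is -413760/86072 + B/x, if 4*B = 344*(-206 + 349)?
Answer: -1158107029/254676289 ≈ -4.5474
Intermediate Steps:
B = 12298 (B = (344*(-206 + 349))/4 = (344*143)/4 = (¼)*49192 = 12298)
-413760/86072 + B/x = -413760/86072 + 12298/47342 = -413760*1/86072 + 12298*(1/47342) = -51720/10759 + 6149/23671 = -1158107029/254676289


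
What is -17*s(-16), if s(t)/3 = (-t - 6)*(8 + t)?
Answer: 4080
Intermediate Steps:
s(t) = 3*(-6 - t)*(8 + t) (s(t) = 3*((-t - 6)*(8 + t)) = 3*((-6 - t)*(8 + t)) = 3*(-6 - t)*(8 + t))
-17*s(-16) = -17*(-144 - 42*(-16) - 3*(-16)**2) = -17*(-144 + 672 - 3*256) = -17*(-144 + 672 - 768) = -17*(-240) = 4080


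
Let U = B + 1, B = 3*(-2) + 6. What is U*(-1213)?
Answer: -1213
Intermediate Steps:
B = 0 (B = -6 + 6 = 0)
U = 1 (U = 0 + 1 = 1)
U*(-1213) = 1*(-1213) = -1213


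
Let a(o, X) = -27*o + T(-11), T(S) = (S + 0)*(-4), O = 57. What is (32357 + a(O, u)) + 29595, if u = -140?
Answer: 60457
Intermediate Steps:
T(S) = -4*S (T(S) = S*(-4) = -4*S)
a(o, X) = 44 - 27*o (a(o, X) = -27*o - 4*(-11) = -27*o + 44 = 44 - 27*o)
(32357 + a(O, u)) + 29595 = (32357 + (44 - 27*57)) + 29595 = (32357 + (44 - 1539)) + 29595 = (32357 - 1495) + 29595 = 30862 + 29595 = 60457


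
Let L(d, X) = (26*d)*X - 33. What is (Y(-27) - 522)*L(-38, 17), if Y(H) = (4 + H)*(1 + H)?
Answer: -1279004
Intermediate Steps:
L(d, X) = -33 + 26*X*d (L(d, X) = 26*X*d - 33 = -33 + 26*X*d)
Y(H) = (1 + H)*(4 + H)
(Y(-27) - 522)*L(-38, 17) = ((4 + (-27)² + 5*(-27)) - 522)*(-33 + 26*17*(-38)) = ((4 + 729 - 135) - 522)*(-33 - 16796) = (598 - 522)*(-16829) = 76*(-16829) = -1279004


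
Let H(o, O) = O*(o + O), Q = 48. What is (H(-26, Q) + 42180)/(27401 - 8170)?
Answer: 43236/19231 ≈ 2.2482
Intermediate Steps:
H(o, O) = O*(O + o)
(H(-26, Q) + 42180)/(27401 - 8170) = (48*(48 - 26) + 42180)/(27401 - 8170) = (48*22 + 42180)/19231 = (1056 + 42180)*(1/19231) = 43236*(1/19231) = 43236/19231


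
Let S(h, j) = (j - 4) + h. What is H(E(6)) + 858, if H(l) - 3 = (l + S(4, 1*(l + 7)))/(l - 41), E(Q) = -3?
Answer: 37883/44 ≈ 860.98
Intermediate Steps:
S(h, j) = -4 + h + j (S(h, j) = (-4 + j) + h = -4 + h + j)
H(l) = 3 + (7 + 2*l)/(-41 + l) (H(l) = 3 + (l + (-4 + 4 + 1*(l + 7)))/(l - 41) = 3 + (l + (-4 + 4 + 1*(7 + l)))/(-41 + l) = 3 + (l + (-4 + 4 + (7 + l)))/(-41 + l) = 3 + (l + (7 + l))/(-41 + l) = 3 + (7 + 2*l)/(-41 + l))
H(E(6)) + 858 = (-116 + 5*(-3))/(-41 - 3) + 858 = (-116 - 15)/(-44) + 858 = -1/44*(-131) + 858 = 131/44 + 858 = 37883/44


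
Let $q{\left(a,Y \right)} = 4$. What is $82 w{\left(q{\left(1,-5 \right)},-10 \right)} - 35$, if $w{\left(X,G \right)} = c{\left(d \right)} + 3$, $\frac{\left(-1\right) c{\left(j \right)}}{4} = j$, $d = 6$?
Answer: $-1757$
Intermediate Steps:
$c{\left(j \right)} = - 4 j$
$w{\left(X,G \right)} = -21$ ($w{\left(X,G \right)} = \left(-4\right) 6 + 3 = -24 + 3 = -21$)
$82 w{\left(q{\left(1,-5 \right)},-10 \right)} - 35 = 82 \left(-21\right) - 35 = -1722 - 35 = -1757$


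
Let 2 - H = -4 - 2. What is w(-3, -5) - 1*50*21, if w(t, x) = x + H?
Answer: -1047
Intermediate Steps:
H = 8 (H = 2 - (-4 - 2) = 2 - 1*(-6) = 2 + 6 = 8)
w(t, x) = 8 + x (w(t, x) = x + 8 = 8 + x)
w(-3, -5) - 1*50*21 = (8 - 5) - 1*50*21 = 3 - 50*21 = 3 - 1050 = -1047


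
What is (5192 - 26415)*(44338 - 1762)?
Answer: -903590448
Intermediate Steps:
(5192 - 26415)*(44338 - 1762) = -21223*42576 = -903590448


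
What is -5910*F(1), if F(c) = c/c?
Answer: -5910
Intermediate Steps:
F(c) = 1
-5910*F(1) = -5910*1 = -5910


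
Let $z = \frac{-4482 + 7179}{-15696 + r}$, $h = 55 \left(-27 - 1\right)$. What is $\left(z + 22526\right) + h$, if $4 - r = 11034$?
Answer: $\frac{560869139}{26726} \approx 20986.0$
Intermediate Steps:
$r = -11030$ ($r = 4 - 11034 = -11030$)
$h = -1540$ ($h = 55 \left(-28\right) = -1540$)
$z = - \frac{2697}{26726}$ ($z = \frac{-4482 + 7179}{-15696 - 11030} = \frac{2697}{-26726} = 2697 \left(- \frac{1}{26726}\right) = - \frac{2697}{26726} \approx -0.10091$)
$\left(z + 22526\right) + h = \left(- \frac{2697}{26726} + 22526\right) - 1540 = \frac{602027179}{26726} - 1540 = \frac{560869139}{26726}$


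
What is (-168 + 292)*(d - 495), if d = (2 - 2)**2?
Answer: -61380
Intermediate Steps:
d = 0 (d = 0**2 = 0)
(-168 + 292)*(d - 495) = (-168 + 292)*(0 - 495) = 124*(-495) = -61380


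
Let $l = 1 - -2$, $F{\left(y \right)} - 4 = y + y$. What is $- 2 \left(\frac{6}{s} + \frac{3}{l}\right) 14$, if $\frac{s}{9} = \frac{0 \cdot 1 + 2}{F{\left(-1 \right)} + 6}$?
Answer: $- \frac{308}{3} \approx -102.67$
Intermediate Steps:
$F{\left(y \right)} = 4 + 2 y$ ($F{\left(y \right)} = 4 + \left(y + y\right) = 4 + 2 y$)
$s = \frac{9}{4}$ ($s = 9 \frac{0 \cdot 1 + 2}{\left(4 + 2 \left(-1\right)\right) + 6} = 9 \frac{0 + 2}{\left(4 - 2\right) + 6} = 9 \frac{2}{2 + 6} = 9 \cdot \frac{2}{8} = 9 \cdot 2 \cdot \frac{1}{8} = 9 \cdot \frac{1}{4} = \frac{9}{4} \approx 2.25$)
$l = 3$ ($l = 1 + 2 = 3$)
$- 2 \left(\frac{6}{s} + \frac{3}{l}\right) 14 = - 2 \left(\frac{6}{\frac{9}{4}} + \frac{3}{3}\right) 14 = - 2 \left(6 \cdot \frac{4}{9} + 3 \cdot \frac{1}{3}\right) 14 = - 2 \left(\frac{8}{3} + 1\right) 14 = \left(-2\right) \frac{11}{3} \cdot 14 = \left(- \frac{22}{3}\right) 14 = - \frac{308}{3}$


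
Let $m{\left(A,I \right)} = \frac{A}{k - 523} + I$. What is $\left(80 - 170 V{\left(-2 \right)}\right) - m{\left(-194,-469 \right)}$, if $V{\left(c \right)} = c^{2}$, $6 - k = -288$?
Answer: $- \frac{30193}{229} \approx -131.85$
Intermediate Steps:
$k = 294$ ($k = 6 - -288 = 6 + 288 = 294$)
$m{\left(A,I \right)} = I - \frac{A}{229}$ ($m{\left(A,I \right)} = \frac{A}{294 - 523} + I = \frac{A}{-229} + I = - \frac{A}{229} + I = I - \frac{A}{229}$)
$\left(80 - 170 V{\left(-2 \right)}\right) - m{\left(-194,-469 \right)} = \left(80 - 170 \left(-2\right)^{2}\right) - \left(-469 - - \frac{194}{229}\right) = \left(80 - 680\right) - \left(-469 + \frac{194}{229}\right) = \left(80 - 680\right) - - \frac{107207}{229} = -600 + \frac{107207}{229} = - \frac{30193}{229}$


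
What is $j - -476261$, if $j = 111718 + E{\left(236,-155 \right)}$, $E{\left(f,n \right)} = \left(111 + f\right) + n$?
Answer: $588171$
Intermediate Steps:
$E{\left(f,n \right)} = 111 + f + n$
$j = 111910$ ($j = 111718 + \left(111 + 236 - 155\right) = 111718 + 192 = 111910$)
$j - -476261 = 111910 - -476261 = 111910 + 476261 = 588171$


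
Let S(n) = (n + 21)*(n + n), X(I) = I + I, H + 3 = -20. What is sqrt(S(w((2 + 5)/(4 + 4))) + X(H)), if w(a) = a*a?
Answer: I*sqrt(51902)/64 ≈ 3.5597*I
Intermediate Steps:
H = -23 (H = -3 - 20 = -23)
w(a) = a**2
X(I) = 2*I
S(n) = 2*n*(21 + n) (S(n) = (21 + n)*(2*n) = 2*n*(21 + n))
sqrt(S(w((2 + 5)/(4 + 4))) + X(H)) = sqrt(2*((2 + 5)/(4 + 4))**2*(21 + ((2 + 5)/(4 + 4))**2) + 2*(-23)) = sqrt(2*(7/8)**2*(21 + (7/8)**2) - 46) = sqrt(2*(49/64)*(21 + 49/64) - 46) = sqrt(2*(49/64)*(1393/64) - 46) = sqrt(68257/2048 - 46) = sqrt(-25951/2048) = I*sqrt(51902)/64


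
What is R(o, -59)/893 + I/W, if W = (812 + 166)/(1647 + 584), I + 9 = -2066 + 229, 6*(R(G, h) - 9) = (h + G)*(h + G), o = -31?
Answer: -1838212658/436677 ≈ -4209.5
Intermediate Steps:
R(G, h) = 9 + (G + h)²/6 (R(G, h) = 9 + ((h + G)*(h + G))/6 = 9 + ((G + h)*(G + h))/6 = 9 + (G + h)²/6)
I = -1846 (I = -9 + (-2066 + 229) = -9 - 1837 = -1846)
W = 978/2231 ≈ 0.43837
R(o, -59)/893 + I/W = (9 + (-31 - 59)²/6)/893 - 1846/978/2231 = (9 + (⅙)*(-90)²)*(1/893) - 1846*2231/978 = (9 + (⅙)*8100)*(1/893) - 2059213/489 = (9 + 1350)*(1/893) - 2059213/489 = 1359*(1/893) - 2059213/489 = 1359/893 - 2059213/489 = -1838212658/436677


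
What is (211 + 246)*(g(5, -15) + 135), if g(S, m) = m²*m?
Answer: -1480680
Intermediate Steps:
g(S, m) = m³
(211 + 246)*(g(5, -15) + 135) = (211 + 246)*((-15)³ + 135) = 457*(-3375 + 135) = 457*(-3240) = -1480680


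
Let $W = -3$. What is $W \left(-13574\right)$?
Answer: $40722$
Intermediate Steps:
$W \left(-13574\right) = \left(-3\right) \left(-13574\right) = 40722$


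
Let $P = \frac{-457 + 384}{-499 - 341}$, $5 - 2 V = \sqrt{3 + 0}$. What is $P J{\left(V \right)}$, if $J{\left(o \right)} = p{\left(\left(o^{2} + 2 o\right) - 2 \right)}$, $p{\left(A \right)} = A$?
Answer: $\frac{73}{84} - \frac{73 \sqrt{3}}{240} \approx 0.34222$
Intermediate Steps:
$V = \frac{5}{2} - \frac{\sqrt{3}}{2}$ ($V = \frac{5}{2} - \frac{\sqrt{3 + 0}}{2} = \frac{5}{2} - \frac{\sqrt{3}}{2} \approx 1.634$)
$J{\left(o \right)} = -2 + o^{2} + 2 o$ ($J{\left(o \right)} = \left(o^{2} + 2 o\right) - 2 = -2 + o^{2} + 2 o$)
$P = \frac{73}{840}$ ($P = - \frac{73}{-840} = \left(-73\right) \left(- \frac{1}{840}\right) = \frac{73}{840} \approx 0.086905$)
$P J{\left(V \right)} = \frac{73 \left(-2 + \left(\frac{5}{2} - \frac{\sqrt{3}}{2}\right)^{2} + 2 \left(\frac{5}{2} - \frac{\sqrt{3}}{2}\right)\right)}{840} = \frac{73 \left(-2 + \left(\frac{5}{2} - \frac{\sqrt{3}}{2}\right)^{2} + \left(5 - \sqrt{3}\right)\right)}{840} = \frac{73 \left(3 + \left(\frac{5}{2} - \frac{\sqrt{3}}{2}\right)^{2} - \sqrt{3}\right)}{840} = \frac{73}{280} - \frac{73 \sqrt{3}}{840} + \frac{73 \left(\frac{5}{2} - \frac{\sqrt{3}}{2}\right)^{2}}{840}$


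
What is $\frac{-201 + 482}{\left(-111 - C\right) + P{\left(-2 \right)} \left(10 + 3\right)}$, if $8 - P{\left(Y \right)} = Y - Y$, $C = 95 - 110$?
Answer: $\frac{281}{8} \approx 35.125$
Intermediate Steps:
$C = -15$ ($C = 95 - 110 = -15$)
$P{\left(Y \right)} = 8$ ($P{\left(Y \right)} = 8 - \left(Y - Y\right) = 8 - 0 = 8 + 0 = 8$)
$\frac{-201 + 482}{\left(-111 - C\right) + P{\left(-2 \right)} \left(10 + 3\right)} = \frac{-201 + 482}{\left(-111 - -15\right) + 8 \left(10 + 3\right)} = \frac{281}{\left(-111 + 15\right) + 8 \cdot 13} = \frac{281}{-96 + 104} = \frac{281}{8}$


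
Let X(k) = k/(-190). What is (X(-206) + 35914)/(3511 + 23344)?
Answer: 3411933/2551225 ≈ 1.3374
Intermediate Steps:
X(k) = -k/190 (X(k) = k*(-1/190) = -k/190)
(X(-206) + 35914)/(3511 + 23344) = (-1/190*(-206) + 35914)/(3511 + 23344) = (103/95 + 35914)/26855 = (3411933/95)*(1/26855) = 3411933/2551225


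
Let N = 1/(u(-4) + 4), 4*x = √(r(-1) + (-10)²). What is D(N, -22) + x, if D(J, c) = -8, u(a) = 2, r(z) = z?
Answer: -8 + 3*√11/4 ≈ -5.5125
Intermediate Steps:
x = 3*√11/4 (x = √(-1 + (-10)²)/4 = √(-1 + 100)/4 = √99/4 = (3*√11)/4 = 3*√11/4 ≈ 2.4875)
N = ⅙ (N = 1/(2 + 4) = 1/6 = ⅙ ≈ 0.16667)
D(N, -22) + x = -8 + 3*√11/4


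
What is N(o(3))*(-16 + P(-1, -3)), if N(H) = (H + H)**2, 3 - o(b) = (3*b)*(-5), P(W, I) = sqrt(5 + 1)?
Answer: -147456 + 9216*sqrt(6) ≈ -1.2488e+5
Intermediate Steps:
P(W, I) = sqrt(6)
o(b) = 3 + 15*b (o(b) = 3 - 3*b*(-5) = 3 - (-15)*b = 3 + 15*b)
N(H) = 4*H**2 (N(H) = (2*H)**2 = 4*H**2)
N(o(3))*(-16 + P(-1, -3)) = (4*(3 + 15*3)**2)*(-16 + sqrt(6)) = (4*(3 + 45)**2)*(-16 + sqrt(6)) = (4*48**2)*(-16 + sqrt(6)) = (4*2304)*(-16 + sqrt(6)) = 9216*(-16 + sqrt(6)) = -147456 + 9216*sqrt(6)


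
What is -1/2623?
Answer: -1/2623 ≈ -0.00038124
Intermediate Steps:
-1/2623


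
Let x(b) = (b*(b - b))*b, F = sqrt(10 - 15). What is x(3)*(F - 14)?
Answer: 0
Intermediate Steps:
F = I*sqrt(5) (F = sqrt(-5) = I*sqrt(5) ≈ 2.2361*I)
x(b) = 0 (x(b) = (b*0)*b = 0*b = 0)
x(3)*(F - 14) = 0*(I*sqrt(5) - 14) = 0*(-14 + I*sqrt(5)) = 0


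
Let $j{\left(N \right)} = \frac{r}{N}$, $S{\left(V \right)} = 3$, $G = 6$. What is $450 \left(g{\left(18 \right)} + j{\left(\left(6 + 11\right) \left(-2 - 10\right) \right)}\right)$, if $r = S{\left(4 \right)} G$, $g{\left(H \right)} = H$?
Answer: $\frac{137025}{17} \approx 8060.3$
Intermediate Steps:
$r = 18$ ($r = 3 \cdot 6 = 18$)
$j{\left(N \right)} = \frac{18}{N}$
$450 \left(g{\left(18 \right)} + j{\left(\left(6 + 11\right) \left(-2 - 10\right) \right)}\right) = 450 \left(18 + \frac{18}{\left(6 + 11\right) \left(-2 - 10\right)}\right) = 450 \left(18 + \frac{18}{17 \left(-12\right)}\right) = 450 \left(18 + \frac{18}{-204}\right) = 450 \left(18 + 18 \left(- \frac{1}{204}\right)\right) = 450 \left(18 - \frac{3}{34}\right) = 450 \cdot \frac{609}{34} = \frac{137025}{17}$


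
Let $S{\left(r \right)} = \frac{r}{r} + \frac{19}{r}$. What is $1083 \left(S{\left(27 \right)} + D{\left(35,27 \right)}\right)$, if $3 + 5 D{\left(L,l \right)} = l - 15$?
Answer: $\frac{170753}{45} \approx 3794.5$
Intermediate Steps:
$D{\left(L,l \right)} = - \frac{18}{5} + \frac{l}{5}$ ($D{\left(L,l \right)} = - \frac{3}{5} + \frac{l - 15}{5} = - \frac{3}{5} + \frac{-15 + l}{5} = - \frac{3}{5} + \left(-3 + \frac{l}{5}\right) = - \frac{18}{5} + \frac{l}{5}$)
$S{\left(r \right)} = 1 + \frac{19}{r}$
$1083 \left(S{\left(27 \right)} + D{\left(35,27 \right)}\right) = 1083 \left(\frac{19 + 27}{27} + \left(- \frac{18}{5} + \frac{1}{5} \cdot 27\right)\right) = 1083 \left(\frac{1}{27} \cdot 46 + \left(- \frac{18}{5} + \frac{27}{5}\right)\right) = 1083 \left(\frac{46}{27} + \frac{9}{5}\right) = 1083 \cdot \frac{473}{135} = \frac{170753}{45}$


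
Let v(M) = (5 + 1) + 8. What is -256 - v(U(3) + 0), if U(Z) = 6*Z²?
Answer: -270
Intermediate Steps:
v(M) = 14 (v(M) = 6 + 8 = 14)
-256 - v(U(3) + 0) = -256 - 1*14 = -256 - 14 = -270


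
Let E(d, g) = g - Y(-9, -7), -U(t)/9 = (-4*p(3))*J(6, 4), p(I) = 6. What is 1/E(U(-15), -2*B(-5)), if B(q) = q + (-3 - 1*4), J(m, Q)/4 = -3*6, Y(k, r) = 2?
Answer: 1/22 ≈ 0.045455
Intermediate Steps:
J(m, Q) = -72 (J(m, Q) = 4*(-3*6) = 4*(-18) = -72)
B(q) = -7 + q (B(q) = q + (-3 - 4) = q - 7 = -7 + q)
U(t) = -15552 (U(t) = -9*(-4*6)*(-72) = -(-216)*(-72) = -9*1728 = -15552)
E(d, g) = -2 + g (E(d, g) = g - 1*2 = g - 2 = -2 + g)
1/E(U(-15), -2*B(-5)) = 1/(-2 - 2*(-7 - 5)) = 1/(-2 - 2*(-12)) = 1/(-2 + 24) = 1/22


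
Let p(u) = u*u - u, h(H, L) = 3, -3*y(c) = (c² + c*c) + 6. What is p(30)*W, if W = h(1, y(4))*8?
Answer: 20880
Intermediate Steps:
y(c) = -2 - 2*c²/3 (y(c) = -((c² + c*c) + 6)/3 = -((c² + c²) + 6)/3 = -(2*c² + 6)/3 = -(6 + 2*c²)/3 = -2 - 2*c²/3)
p(u) = u² - u
W = 24 (W = 3*8 = 24)
p(30)*W = (30*(-1 + 30))*24 = (30*29)*24 = 870*24 = 20880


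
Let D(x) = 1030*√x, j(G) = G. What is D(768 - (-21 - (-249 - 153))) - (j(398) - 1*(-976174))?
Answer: -976572 + 3090*√43 ≈ -9.5631e+5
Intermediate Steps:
D(768 - (-21 - (-249 - 153))) - (j(398) - 1*(-976174)) = 1030*√(768 - (-21 - (-249 - 153))) - (398 - 1*(-976174)) = 1030*√(768 - (-21 - 1*(-402))) - (398 + 976174) = 1030*√(768 - (-21 + 402)) - 1*976572 = 1030*√(768 - 1*381) - 976572 = 1030*√(768 - 381) - 976572 = 1030*√387 - 976572 = 1030*(3*√43) - 976572 = 3090*√43 - 976572 = -976572 + 3090*√43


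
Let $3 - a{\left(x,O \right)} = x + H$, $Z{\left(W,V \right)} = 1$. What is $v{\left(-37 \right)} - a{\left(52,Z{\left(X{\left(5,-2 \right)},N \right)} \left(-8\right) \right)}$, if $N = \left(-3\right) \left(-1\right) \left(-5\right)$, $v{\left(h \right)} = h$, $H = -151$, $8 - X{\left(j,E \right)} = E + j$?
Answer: $-139$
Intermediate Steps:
$X{\left(j,E \right)} = 8 - E - j$ ($X{\left(j,E \right)} = 8 - \left(E + j\right) = 8 - E - j$)
$N = -15$ ($N = 3 \left(-5\right) = -15$)
$a{\left(x,O \right)} = 154 - x$ ($a{\left(x,O \right)} = 3 - \left(x - 151\right) = 3 - \left(-151 + x\right) = 154 - x$)
$v{\left(-37 \right)} - a{\left(52,Z{\left(X{\left(5,-2 \right)},N \right)} \left(-8\right) \right)} = -37 - \left(154 - 52\right) = -37 - 102 = -139$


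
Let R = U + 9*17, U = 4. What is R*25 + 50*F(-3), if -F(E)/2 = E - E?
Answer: 3925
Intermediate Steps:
F(E) = 0 (F(E) = -2*(E - E) = -2*0 = 0)
R = 157 (R = 4 + 9*17 = 4 + 153 = 157)
R*25 + 50*F(-3) = 157*25 + 50*0 = 3925 + 0 = 3925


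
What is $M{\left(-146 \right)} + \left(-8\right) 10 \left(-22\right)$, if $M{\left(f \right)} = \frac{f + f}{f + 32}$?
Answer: $\frac{100466}{57} \approx 1762.6$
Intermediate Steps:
$M{\left(f \right)} = \frac{2 f}{32 + f}$
$M{\left(-146 \right)} + \left(-8\right) 10 \left(-22\right) = 2 \left(-146\right) \frac{1}{32 - 146} + \left(-8\right) 10 \left(-22\right) = 2 \left(-146\right) \frac{1}{-114} - -1760 = 2 \left(-146\right) \left(- \frac{1}{114}\right) + 1760 = \frac{146}{57} + 1760 = \frac{100466}{57}$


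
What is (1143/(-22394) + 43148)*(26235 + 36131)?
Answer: 30130734934927/11197 ≈ 2.6910e+9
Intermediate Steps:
(1143/(-22394) + 43148)*(26235 + 36131) = (1143*(-1/22394) + 43148)*62366 = (-1143/22394 + 43148)*62366 = (966255169/22394)*62366 = 30130734934927/11197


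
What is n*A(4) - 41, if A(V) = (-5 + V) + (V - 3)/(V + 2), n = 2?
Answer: -128/3 ≈ -42.667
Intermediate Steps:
A(V) = -5 + V + (-3 + V)/(2 + V) (A(V) = (-5 + V) + (-3 + V)/(2 + V) = -5 + V + (-3 + V)/(2 + V))
n*A(4) - 41 = 2*((-13 + 4**2 - 2*4)/(2 + 4)) - 41 = 2*((-13 + 16 - 8)/6) - 41 = 2*((1/6)*(-5)) - 41 = 2*(-5/6) - 41 = -5/3 - 41 = -128/3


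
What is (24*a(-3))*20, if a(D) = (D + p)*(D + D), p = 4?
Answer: -2880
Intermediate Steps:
a(D) = 2*D*(4 + D) (a(D) = (D + 4)*(D + D) = (4 + D)*(2*D) = 2*D*(4 + D))
(24*a(-3))*20 = (24*(2*(-3)*(4 - 3)))*20 = (24*(2*(-3)*1))*20 = (24*(-6))*20 = -144*20 = -2880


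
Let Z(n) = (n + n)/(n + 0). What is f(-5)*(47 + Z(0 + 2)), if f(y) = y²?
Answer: 1225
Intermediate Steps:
Z(n) = 2 (Z(n) = (2*n)/n = 2)
f(-5)*(47 + Z(0 + 2)) = (-5)²*(47 + 2) = 25*49 = 1225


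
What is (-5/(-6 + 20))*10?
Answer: -25/7 ≈ -3.5714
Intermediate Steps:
(-5/(-6 + 20))*10 = (-5/14)*10 = ((1/14)*(-5))*10 = -5/14*10 = -25/7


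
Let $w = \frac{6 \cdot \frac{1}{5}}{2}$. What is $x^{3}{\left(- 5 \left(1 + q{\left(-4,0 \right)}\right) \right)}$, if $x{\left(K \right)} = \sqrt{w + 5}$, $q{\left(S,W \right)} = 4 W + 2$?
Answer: $\frac{56 \sqrt{35}}{25} \approx 13.252$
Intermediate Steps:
$q{\left(S,W \right)} = 2 + 4 W$
$w = \frac{3}{5}$ ($w = 6 \cdot \frac{1}{5} \cdot \frac{1}{2} = \frac{6}{5} \cdot \frac{1}{2} = \frac{3}{5} \approx 0.6$)
$x{\left(K \right)} = \frac{2 \sqrt{35}}{5}$ ($x{\left(K \right)} = \sqrt{\frac{3}{5} + 5} = \sqrt{\frac{28}{5}} = \frac{2 \sqrt{35}}{5}$)
$x^{3}{\left(- 5 \left(1 + q{\left(-4,0 \right)}\right) \right)} = \left(\frac{2 \sqrt{35}}{5}\right)^{3} = \frac{56 \sqrt{35}}{25}$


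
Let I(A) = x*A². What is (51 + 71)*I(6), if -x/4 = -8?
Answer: 140544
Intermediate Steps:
x = 32 (x = -4*(-8) = 32)
I(A) = 32*A²
(51 + 71)*I(6) = (51 + 71)*(32*6²) = 122*(32*36) = 122*1152 = 140544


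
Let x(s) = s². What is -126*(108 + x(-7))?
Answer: -19782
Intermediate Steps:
-126*(108 + x(-7)) = -126*(108 + (-7)²) = -126*(108 + 49) = -126*157 = -19782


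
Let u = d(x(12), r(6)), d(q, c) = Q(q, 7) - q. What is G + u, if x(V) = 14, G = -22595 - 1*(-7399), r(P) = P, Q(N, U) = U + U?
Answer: -15196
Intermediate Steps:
Q(N, U) = 2*U
G = -15196 (G = -22595 + 7399 = -15196)
d(q, c) = 14 - q (d(q, c) = 2*7 - q = 14 - q)
u = 0 (u = 14 - 1*14 = 14 - 14 = 0)
G + u = -15196 + 0 = -15196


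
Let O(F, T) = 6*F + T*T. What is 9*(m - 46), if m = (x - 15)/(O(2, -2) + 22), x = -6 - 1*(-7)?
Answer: -7929/19 ≈ -417.32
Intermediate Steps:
O(F, T) = T**2 + 6*F (O(F, T) = 6*F + T**2 = T**2 + 6*F)
x = 1 (x = -6 + 7 = 1)
m = -7/19 (m = (1 - 15)/(((-2)**2 + 6*2) + 22) = -14/((4 + 12) + 22) = -14/(16 + 22) = -14/38 = -14*1/38 = -7/19 ≈ -0.36842)
9*(m - 46) = 9*(-7/19 - 46) = 9*(-881/19) = -7929/19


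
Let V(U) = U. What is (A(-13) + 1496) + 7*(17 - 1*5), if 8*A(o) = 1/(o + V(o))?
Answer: 328639/208 ≈ 1580.0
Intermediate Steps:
A(o) = 1/(16*o) (A(o) = 1/(8*(o + o)) = 1/(8*((2*o))) = (1/(2*o))/8 = 1/(16*o))
(A(-13) + 1496) + 7*(17 - 1*5) = ((1/16)/(-13) + 1496) + 7*(17 - 1*5) = ((1/16)*(-1/13) + 1496) + 7*(17 - 5) = (-1/208 + 1496) + 7*12 = 311167/208 + 84 = 328639/208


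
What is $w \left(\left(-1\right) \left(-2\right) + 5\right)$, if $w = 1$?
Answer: $7$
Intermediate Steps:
$w \left(\left(-1\right) \left(-2\right) + 5\right) = 1 \left(\left(-1\right) \left(-2\right) + 5\right) = 1 \left(2 + 5\right) = 1 \cdot 7 = 7$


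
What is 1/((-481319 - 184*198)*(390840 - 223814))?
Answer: -1/86477878526 ≈ -1.1564e-11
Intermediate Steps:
1/((-481319 - 184*198)*(390840 - 223814)) = 1/((-481319 - 36432)*167026) = 1/(-517751*167026) = 1/(-86477878526) = -1/86477878526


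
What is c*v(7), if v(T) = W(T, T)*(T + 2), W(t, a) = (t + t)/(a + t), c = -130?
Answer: -1170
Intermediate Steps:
W(t, a) = 2*t/(a + t) (W(t, a) = (2*t)/(a + t) = 2*t/(a + t))
v(T) = 2 + T (v(T) = (2*T/(T + T))*(T + 2) = (2*T/((2*T)))*(2 + T) = (2*T*(1/(2*T)))*(2 + T) = 1*(2 + T) = 2 + T)
c*v(7) = -130*(2 + 7) = -130*9 = -1170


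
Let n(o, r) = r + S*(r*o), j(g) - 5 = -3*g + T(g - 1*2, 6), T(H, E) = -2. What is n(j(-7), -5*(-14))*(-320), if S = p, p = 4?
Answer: -2172800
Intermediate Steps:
S = 4
j(g) = 3 - 3*g (j(g) = 5 + (-3*g - 2) = 5 + (-2 - 3*g) = 3 - 3*g)
n(o, r) = r + 4*o*r (n(o, r) = r + 4*(r*o) = r + 4*(o*r) = r + 4*o*r)
n(j(-7), -5*(-14))*(-320) = ((-5*(-14))*(1 + 4*(3 - 3*(-7))))*(-320) = (70*(1 + 4*(3 + 21)))*(-320) = (70*(1 + 4*24))*(-320) = (70*(1 + 96))*(-320) = (70*97)*(-320) = 6790*(-320) = -2172800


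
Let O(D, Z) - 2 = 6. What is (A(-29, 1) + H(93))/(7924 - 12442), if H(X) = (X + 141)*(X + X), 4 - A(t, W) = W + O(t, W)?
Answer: -43519/4518 ≈ -9.6324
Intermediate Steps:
O(D, Z) = 8 (O(D, Z) = 2 + 6 = 8)
A(t, W) = -4 - W (A(t, W) = 4 - (W + 8) = 4 - (8 + W) = 4 + (-8 - W) = -4 - W)
H(X) = 2*X*(141 + X) (H(X) = (141 + X)*(2*X) = 2*X*(141 + X))
(A(-29, 1) + H(93))/(7924 - 12442) = ((-4 - 1*1) + 2*93*(141 + 93))/(7924 - 12442) = ((-4 - 1) + 2*93*234)/(-4518) = (-5 + 43524)*(-1/4518) = 43519*(-1/4518) = -43519/4518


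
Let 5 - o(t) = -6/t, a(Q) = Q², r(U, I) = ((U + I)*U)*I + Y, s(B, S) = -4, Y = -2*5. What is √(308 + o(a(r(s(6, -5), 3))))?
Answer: √1258/2 ≈ 17.734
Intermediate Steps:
Y = -10
r(U, I) = -10 + I*U*(I + U) (r(U, I) = ((U + I)*U)*I - 10 = ((I + U)*U)*I - 10 = (U*(I + U))*I - 10 = I*U*(I + U) - 10 = -10 + I*U*(I + U))
o(t) = 5 + 6/t (o(t) = 5 - (-6)/t = 5 + 6/t)
√(308 + o(a(r(s(6, -5), 3)))) = √(308 + (5 + 6/((-10 + 3*(-4)² - 4*3²)²))) = √(308 + (5 + 6/((-10 + 3*16 - 4*9)²))) = √(308 + (5 + 6/((-10 + 48 - 36)²))) = √(308 + (5 + 6/(2²))) = √(308 + (5 + 6/4)) = √(308 + (5 + 6*(¼))) = √(308 + (5 + 3/2)) = √(308 + 13/2) = √(629/2) = √1258/2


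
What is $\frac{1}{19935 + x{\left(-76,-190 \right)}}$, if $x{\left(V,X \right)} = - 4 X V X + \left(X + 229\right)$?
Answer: $\frac{1}{10994374} \approx 9.0956 \cdot 10^{-8}$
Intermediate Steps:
$x{\left(V,X \right)} = 229 + X - 4 V X^{2}$ ($x{\left(V,X \right)} = - 4 V X X + \left(229 + X\right) = - 4 V X^{2} + \left(229 + X\right) = 229 + X - 4 V X^{2}$)
$\frac{1}{19935 + x{\left(-76,-190 \right)}} = \frac{1}{19935 - \left(-39 - 10974400\right)} = \frac{1}{19935 + \left(229 - 190 + 10974400\right)} = \frac{1}{19935 + 10974439} = \frac{1}{10994374}$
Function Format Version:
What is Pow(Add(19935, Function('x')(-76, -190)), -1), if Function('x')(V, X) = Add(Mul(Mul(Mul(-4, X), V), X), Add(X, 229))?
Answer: Rational(1, 10994374) ≈ 9.0956e-8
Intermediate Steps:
Function('x')(V, X) = Add(229, X, Mul(-4, V, Pow(X, 2))) (Function('x')(V, X) = Add(Mul(Mul(-4, V, X), X), Add(229, X)) = Add(Mul(-4, V, Pow(X, 2)), Add(229, X)) = Add(229, X, Mul(-4, V, Pow(X, 2))))
Pow(Add(19935, Function('x')(-76, -190)), -1) = Pow(Add(19935, Add(229, -190, Mul(-4, -76, Pow(-190, 2)))), -1) = Pow(Add(19935, Add(229, -190, Mul(-4, -76, 36100))), -1) = Pow(Add(19935, Add(229, -190, 10974400)), -1) = Pow(Add(19935, 10974439), -1) = Pow(10994374, -1) = Rational(1, 10994374)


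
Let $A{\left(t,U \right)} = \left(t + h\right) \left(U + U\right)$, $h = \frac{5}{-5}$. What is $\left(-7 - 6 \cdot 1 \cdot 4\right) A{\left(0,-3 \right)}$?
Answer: $-186$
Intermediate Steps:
$h = -1$ ($h = 5 \left(- \frac{1}{5}\right) = -1$)
$A{\left(t,U \right)} = 2 U \left(-1 + t\right)$ ($A{\left(t,U \right)} = \left(t - 1\right) \left(U + U\right) = \left(-1 + t\right) 2 U = 2 U \left(-1 + t\right)$)
$\left(-7 - 6 \cdot 1 \cdot 4\right) A{\left(0,-3 \right)} = \left(-7 - 6 \cdot 1 \cdot 4\right) 2 \left(-3\right) \left(-1 + 0\right) = \left(-7 - 6 \cdot 4\right) 2 \left(-3\right) \left(-1\right) = \left(-7 - 24\right) 6 = \left(-31\right) 6 = -186$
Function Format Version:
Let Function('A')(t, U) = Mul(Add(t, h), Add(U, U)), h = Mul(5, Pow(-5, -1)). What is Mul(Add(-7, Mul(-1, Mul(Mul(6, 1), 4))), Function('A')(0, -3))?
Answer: -186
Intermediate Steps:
h = -1 (h = Mul(5, Rational(-1, 5)) = -1)
Function('A')(t, U) = Mul(2, U, Add(-1, t)) (Function('A')(t, U) = Mul(Add(t, -1), Add(U, U)) = Mul(Add(-1, t), Mul(2, U)) = Mul(2, U, Add(-1, t)))
Mul(Add(-7, Mul(-1, Mul(Mul(6, 1), 4))), Function('A')(0, -3)) = Mul(Add(-7, Mul(-1, Mul(Mul(6, 1), 4))), Mul(2, -3, Add(-1, 0))) = Mul(Add(-7, Mul(-1, Mul(6, 4))), Mul(2, -3, -1)) = Mul(Add(-7, Mul(-1, 24)), 6) = Mul(Add(-7, -24), 6) = Mul(-31, 6) = -186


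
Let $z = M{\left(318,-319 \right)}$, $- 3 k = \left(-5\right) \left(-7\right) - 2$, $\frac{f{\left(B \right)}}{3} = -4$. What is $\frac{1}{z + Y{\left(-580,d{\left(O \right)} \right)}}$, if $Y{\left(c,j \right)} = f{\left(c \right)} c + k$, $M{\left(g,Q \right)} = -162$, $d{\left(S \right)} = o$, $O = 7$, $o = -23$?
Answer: $\frac{1}{6787} \approx 0.00014734$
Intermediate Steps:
$d{\left(S \right)} = -23$
$f{\left(B \right)} = -12$ ($f{\left(B \right)} = 3 \left(-4\right) = -12$)
$k = -11$ ($k = - \frac{\left(-5\right) \left(-7\right) - 2}{3} = - \frac{35 - 2}{3} = \left(- \frac{1}{3}\right) 33 = -11$)
$z = -162$
$Y{\left(c,j \right)} = -11 - 12 c$ ($Y{\left(c,j \right)} = - 12 c - 11 = -11 - 12 c$)
$\frac{1}{z + Y{\left(-580,d{\left(O \right)} \right)}} = \frac{1}{-162 - -6949} = \frac{1}{-162 + \left(-11 + 6960\right)} = \frac{1}{-162 + 6949} = \frac{1}{6787}$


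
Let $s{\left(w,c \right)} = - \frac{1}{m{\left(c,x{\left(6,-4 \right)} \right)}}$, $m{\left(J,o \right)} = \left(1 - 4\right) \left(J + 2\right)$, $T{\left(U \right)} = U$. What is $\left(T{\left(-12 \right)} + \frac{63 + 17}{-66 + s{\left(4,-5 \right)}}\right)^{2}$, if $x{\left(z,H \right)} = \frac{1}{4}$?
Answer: $\frac{2471184}{14161} \approx 174.51$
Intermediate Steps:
$x{\left(z,H \right)} = \frac{1}{4}$
$m{\left(J,o \right)} = -6 - 3 J$ ($m{\left(J,o \right)} = - 3 \left(2 + J\right) = -6 - 3 J$)
$s{\left(w,c \right)} = - \frac{1}{-6 - 3 c}$
$\left(T{\left(-12 \right)} + \frac{63 + 17}{-66 + s{\left(4,-5 \right)}}\right)^{2} = \left(-12 + \frac{63 + 17}{-66 + \frac{1}{3 \left(2 - 5\right)}}\right)^{2} = \left(-12 + \frac{80}{-66 + \frac{1}{3 \left(-3\right)}}\right)^{2} = \left(-12 + \frac{80}{-66 + \frac{1}{3} \left(- \frac{1}{3}\right)}\right)^{2} = \left(-12 + \frac{80}{-66 - \frac{1}{9}}\right)^{2} = \left(-12 + \frac{80}{- \frac{595}{9}}\right)^{2} = \left(-12 + 80 \left(- \frac{9}{595}\right)\right)^{2} = \left(-12 - \frac{144}{119}\right)^{2} = \left(- \frac{1572}{119}\right)^{2} = \frac{2471184}{14161}$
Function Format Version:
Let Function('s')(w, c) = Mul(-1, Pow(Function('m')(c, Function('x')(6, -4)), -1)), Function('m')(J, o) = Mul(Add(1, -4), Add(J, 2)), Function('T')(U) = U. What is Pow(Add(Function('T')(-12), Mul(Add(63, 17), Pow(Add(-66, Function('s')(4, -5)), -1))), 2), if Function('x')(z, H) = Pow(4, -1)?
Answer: Rational(2471184, 14161) ≈ 174.51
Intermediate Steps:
Function('x')(z, H) = Rational(1, 4)
Function('m')(J, o) = Add(-6, Mul(-3, J)) (Function('m')(J, o) = Mul(-3, Add(2, J)) = Add(-6, Mul(-3, J)))
Function('s')(w, c) = Mul(-1, Pow(Add(-6, Mul(-3, c)), -1))
Pow(Add(Function('T')(-12), Mul(Add(63, 17), Pow(Add(-66, Function('s')(4, -5)), -1))), 2) = Pow(Add(-12, Mul(Add(63, 17), Pow(Add(-66, Mul(Rational(1, 3), Pow(Add(2, -5), -1))), -1))), 2) = Pow(Add(-12, Mul(80, Pow(Add(-66, Mul(Rational(1, 3), Pow(-3, -1))), -1))), 2) = Pow(Add(-12, Mul(80, Pow(Add(-66, Mul(Rational(1, 3), Rational(-1, 3))), -1))), 2) = Pow(Add(-12, Mul(80, Pow(Add(-66, Rational(-1, 9)), -1))), 2) = Pow(Add(-12, Mul(80, Pow(Rational(-595, 9), -1))), 2) = Pow(Add(-12, Mul(80, Rational(-9, 595))), 2) = Pow(Add(-12, Rational(-144, 119)), 2) = Pow(Rational(-1572, 119), 2) = Rational(2471184, 14161)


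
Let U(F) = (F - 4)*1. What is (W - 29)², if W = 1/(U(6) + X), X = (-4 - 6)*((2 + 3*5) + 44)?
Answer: 310922689/369664 ≈ 841.10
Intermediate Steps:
U(F) = -4 + F (U(F) = (-4 + F)*1 = -4 + F)
X = -610 (X = -10*((2 + 15) + 44) = -10*(17 + 44) = -10*61 = -610)
W = -1/608 (W = 1/((-4 + 6) - 610) = 1/(2 - 610) = 1/(-608) = -1/608 ≈ -0.0016447)
(W - 29)² = (-1/608 - 29)² = (-17633/608)² = 310922689/369664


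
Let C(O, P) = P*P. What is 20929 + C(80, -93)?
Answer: 29578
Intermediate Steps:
C(O, P) = P²
20929 + C(80, -93) = 20929 + (-93)² = 20929 + 8649 = 29578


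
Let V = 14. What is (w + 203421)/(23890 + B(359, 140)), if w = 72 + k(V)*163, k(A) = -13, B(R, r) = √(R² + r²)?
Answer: 4810824860/570583619 - 201374*√148481/570583619 ≈ 8.2954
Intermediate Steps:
w = -2047 (w = 72 - 13*163 = 72 - 2119 = -2047)
(w + 203421)/(23890 + B(359, 140)) = (-2047 + 203421)/(23890 + √(359² + 140²)) = 201374/(23890 + √(128881 + 19600)) = 201374/(23890 + √148481)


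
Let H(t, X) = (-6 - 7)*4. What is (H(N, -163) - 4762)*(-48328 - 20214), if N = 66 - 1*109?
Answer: 329961188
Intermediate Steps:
N = -43 (N = 66 - 109 = -43)
H(t, X) = -52 (H(t, X) = -13*4 = -52)
(H(N, -163) - 4762)*(-48328 - 20214) = (-52 - 4762)*(-48328 - 20214) = -4814*(-68542) = 329961188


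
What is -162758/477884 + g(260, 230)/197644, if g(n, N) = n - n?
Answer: -81379/238942 ≈ -0.34058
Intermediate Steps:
g(n, N) = 0
-162758/477884 + g(260, 230)/197644 = -162758/477884 + 0/197644 = -162758*1/477884 + 0*(1/197644) = -81379/238942 + 0 = -81379/238942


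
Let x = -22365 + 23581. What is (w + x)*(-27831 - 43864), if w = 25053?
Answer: -1883355955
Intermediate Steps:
x = 1216
(w + x)*(-27831 - 43864) = (25053 + 1216)*(-27831 - 43864) = 26269*(-71695) = -1883355955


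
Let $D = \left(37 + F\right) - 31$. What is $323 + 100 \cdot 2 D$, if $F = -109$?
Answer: $-20277$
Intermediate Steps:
$D = -103$ ($D = \left(37 - 109\right) - 31 = -72 - 31 = -103$)
$323 + 100 \cdot 2 D = 323 + 100 \cdot 2 \left(-103\right) = 323 + 200 \left(-103\right) = 323 - 20600 = -20277$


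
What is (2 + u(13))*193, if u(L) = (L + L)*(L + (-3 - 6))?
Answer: 20458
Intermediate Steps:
u(L) = 2*L*(-9 + L) (u(L) = (2*L)*(L - 9) = (2*L)*(-9 + L) = 2*L*(-9 + L))
(2 + u(13))*193 = (2 + 2*13*(-9 + 13))*193 = (2 + 2*13*4)*193 = (2 + 104)*193 = 106*193 = 20458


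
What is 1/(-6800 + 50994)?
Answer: 1/44194 ≈ 2.2628e-5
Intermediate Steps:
1/(-6800 + 50994) = 1/44194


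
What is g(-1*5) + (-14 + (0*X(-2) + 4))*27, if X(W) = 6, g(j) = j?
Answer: -275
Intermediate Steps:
g(-1*5) + (-14 + (0*X(-2) + 4))*27 = -1*5 + (-14 + (0*6 + 4))*27 = -5 + (-14 + (0 + 4))*27 = -5 + (-14 + 4)*27 = -5 - 10*27 = -5 - 270 = -275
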